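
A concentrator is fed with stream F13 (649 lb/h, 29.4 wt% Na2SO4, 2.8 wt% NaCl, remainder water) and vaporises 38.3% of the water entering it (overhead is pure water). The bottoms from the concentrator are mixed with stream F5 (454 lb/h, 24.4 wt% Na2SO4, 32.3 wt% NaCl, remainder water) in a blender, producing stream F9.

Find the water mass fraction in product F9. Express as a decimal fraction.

0.501

Vapour removed = 0.383×0.678×649 = 168.53 lb/h; concentrate = 480.47 lb/h.
water reaching the mixer = 271.49 (from concentrate) + 454×0.433 = 468.08 lb/h.
Product flow = 480.47 + 454 = 934.47 lb/h; water fraction = 0.501.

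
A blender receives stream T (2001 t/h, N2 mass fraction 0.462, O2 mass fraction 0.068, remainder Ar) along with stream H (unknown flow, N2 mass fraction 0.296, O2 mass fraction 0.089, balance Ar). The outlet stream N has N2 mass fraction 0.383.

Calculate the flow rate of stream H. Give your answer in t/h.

1817 t/h

Let H be the unknown flow. Total out = 2001 + H.
N2 balance: 924.46 + 0.296·H = 0.383·(2001 + H)
(0.296 − 0.383)·H = 0.383×2001 − 924.46 = -158.08
H = -158.08 / -0.087 = 1817 t/h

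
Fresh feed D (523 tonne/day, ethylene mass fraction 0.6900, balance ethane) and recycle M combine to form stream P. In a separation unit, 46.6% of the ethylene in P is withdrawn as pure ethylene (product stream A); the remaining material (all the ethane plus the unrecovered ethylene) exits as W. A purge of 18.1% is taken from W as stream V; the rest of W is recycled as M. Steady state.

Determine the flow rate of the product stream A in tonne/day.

298.9 tonne/day

ethylene in P: m_A = 523×0.690 + (1−0.181)·(1−0.466)·m_A, so m_A = 360.87/0.5627 = 641.37 tonne/day.
Product A = 0.466×641.37 = 298.88 tonne/day.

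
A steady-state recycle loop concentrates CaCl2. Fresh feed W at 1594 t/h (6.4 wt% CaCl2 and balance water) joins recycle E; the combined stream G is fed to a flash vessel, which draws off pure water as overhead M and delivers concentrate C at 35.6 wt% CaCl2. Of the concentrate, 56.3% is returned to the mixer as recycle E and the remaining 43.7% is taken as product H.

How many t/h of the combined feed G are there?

1963 t/h

Overall CaCl2 balance (none leaves overhead): CaCl2 in fresh feed = CaCl2 in product, i.e. 1594×0.064 = (1−0.563)·C·0.356.
C = 102.02/(0.356×0.437) = 655.75 t/h.
Recycle E = 0.563×655.75 = 369.19 t/h.
Combined feed G = 1594 + 369.19 = 1963.2 t/h.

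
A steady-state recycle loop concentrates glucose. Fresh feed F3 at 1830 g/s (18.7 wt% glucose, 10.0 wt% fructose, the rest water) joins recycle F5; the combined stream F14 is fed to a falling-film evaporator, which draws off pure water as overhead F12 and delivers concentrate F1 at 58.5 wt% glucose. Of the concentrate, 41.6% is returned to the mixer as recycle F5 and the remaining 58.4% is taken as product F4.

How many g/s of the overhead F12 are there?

1245 g/s

Overall glucose balance (none leaves overhead): glucose in fresh feed = glucose in product, i.e. 1830×0.187 = (1−0.416)·F1·0.585.
F1 = 342.21/(0.585×0.584) = 1001.7 g/s.
Recycle F5 = 0.416×1001.7 = 416.69 g/s.
Combined feed F14 = 1830 + 416.69 = 2246.7 g/s.
Overhead F12 = F14 − F1 = 2246.7 − 1001.7 = 1245 g/s.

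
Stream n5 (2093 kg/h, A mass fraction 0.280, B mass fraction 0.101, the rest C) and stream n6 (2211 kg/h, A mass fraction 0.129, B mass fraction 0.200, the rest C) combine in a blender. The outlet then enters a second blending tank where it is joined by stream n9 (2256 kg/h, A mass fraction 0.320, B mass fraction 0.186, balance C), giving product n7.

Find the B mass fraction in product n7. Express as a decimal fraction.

Overall, product flow = 6560 kg/h.
B in = 2093×0.101 + 2211×0.200 + 2256×0.186 = 1073.2 kg/h.
B fraction in n7 = 0.164.

0.164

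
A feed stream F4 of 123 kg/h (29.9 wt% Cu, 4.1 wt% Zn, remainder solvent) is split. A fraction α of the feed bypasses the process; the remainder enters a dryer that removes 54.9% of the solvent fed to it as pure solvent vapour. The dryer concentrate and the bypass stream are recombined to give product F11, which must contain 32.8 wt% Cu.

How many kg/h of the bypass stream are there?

All 123×0.299 = 36.777 kg/h of Cu reaches F11, so F11 = 36.777/0.328 = 112.12 kg/h and vapour = 10.875 kg/h.
The evaporator receives (1−α)·123 of feed at 0.660 solvent and removes 0.549 of that solvent:
0.549×0.660×(1−α)×123 = 10.875
(1−α) = 10.875/44.568 = 0.2440;  α = 0.7560.
Bypass flow = 0.7560×123 = 92.987 kg/h.

92.99 kg/h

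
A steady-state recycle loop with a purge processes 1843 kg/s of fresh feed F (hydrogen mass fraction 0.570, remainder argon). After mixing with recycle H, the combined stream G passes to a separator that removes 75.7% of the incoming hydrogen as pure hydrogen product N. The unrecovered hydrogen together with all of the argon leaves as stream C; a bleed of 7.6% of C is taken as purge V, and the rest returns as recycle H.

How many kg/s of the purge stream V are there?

817.5 kg/s

argon enters only via F and leaves only via the purge: 1843×0.430 = 0.076×(argon in C), and the separator passes all argon, so argon in G = argon in C = 10428 kg/s.
hydrogen in G: m_A = 1843×0.570 + (1−0.076)·(1−0.757)·m_A, so m_A = 1050.5/0.7755 = 1354.7 kg/s.
C = (1−0.757)×1354.7 + 10428 = 10757 kg/s.
Purge V = 0.076×10757 = 817.51 kg/s.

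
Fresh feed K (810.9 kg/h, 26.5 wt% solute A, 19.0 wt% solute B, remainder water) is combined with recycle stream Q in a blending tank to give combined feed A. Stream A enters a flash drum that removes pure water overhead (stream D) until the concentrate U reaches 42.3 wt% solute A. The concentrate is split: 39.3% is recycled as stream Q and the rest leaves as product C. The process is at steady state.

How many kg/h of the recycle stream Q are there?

328.9 kg/h

Overall solute A balance (none leaves overhead): solute A in fresh feed = solute A in product, i.e. 810.9×0.265 = (1−0.393)·U·0.423.
U = 214.89/(0.423×0.607) = 836.92 kg/h.
Recycle Q = 0.393×836.92 = 328.91 kg/h.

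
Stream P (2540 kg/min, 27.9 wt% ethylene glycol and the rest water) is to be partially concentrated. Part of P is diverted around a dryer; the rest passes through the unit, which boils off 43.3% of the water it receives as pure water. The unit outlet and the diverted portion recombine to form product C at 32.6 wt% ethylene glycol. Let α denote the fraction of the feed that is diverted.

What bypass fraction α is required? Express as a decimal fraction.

All 2540×0.279 = 708.66 kg/min of ethylene glycol reaches C, so C = 708.66/0.326 = 2173.8 kg/min and vapour = 366.2 kg/min.
The evaporator receives (1−α)·2540 of feed at 0.721 water and removes 0.433 of that water:
0.433×0.721×(1−α)×2540 = 366.2
(1−α) = 366.2/792.97 = 0.4618;  α = 0.5382.

0.538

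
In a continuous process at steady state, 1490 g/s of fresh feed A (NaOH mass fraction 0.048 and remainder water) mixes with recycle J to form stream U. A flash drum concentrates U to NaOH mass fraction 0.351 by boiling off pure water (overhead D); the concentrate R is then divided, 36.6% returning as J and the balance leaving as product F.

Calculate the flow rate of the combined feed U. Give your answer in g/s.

Overall NaOH balance (none leaves overhead): NaOH in fresh feed = NaOH in product, i.e. 1490×0.048 = (1−0.366)·R·0.351.
R = 71.52/(0.351×0.634) = 321.39 g/s.
Recycle J = 0.366×321.39 = 117.63 g/s.
Combined feed U = 1490 + 117.63 = 1607.6 g/s.

1608 g/s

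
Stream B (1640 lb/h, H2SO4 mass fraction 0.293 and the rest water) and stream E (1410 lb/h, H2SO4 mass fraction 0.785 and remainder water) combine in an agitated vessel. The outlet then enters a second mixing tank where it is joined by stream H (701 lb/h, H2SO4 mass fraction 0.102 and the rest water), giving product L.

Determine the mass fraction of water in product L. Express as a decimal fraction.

Overall, product flow = 3751 lb/h.
water in = 1640×0.707 + 1410×0.215 + 701×0.898 = 2092.1 lb/h.
water fraction in L = 0.558.

0.558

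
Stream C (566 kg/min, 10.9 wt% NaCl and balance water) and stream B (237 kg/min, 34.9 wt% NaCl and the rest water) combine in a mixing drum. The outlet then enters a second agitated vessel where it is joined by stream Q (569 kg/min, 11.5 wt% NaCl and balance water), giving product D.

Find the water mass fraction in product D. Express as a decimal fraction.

Overall, product flow = 1372 kg/min.
water in = 566×0.891 + 237×0.651 + 569×0.885 = 1162.2 kg/min.
water fraction in D = 0.847.

0.847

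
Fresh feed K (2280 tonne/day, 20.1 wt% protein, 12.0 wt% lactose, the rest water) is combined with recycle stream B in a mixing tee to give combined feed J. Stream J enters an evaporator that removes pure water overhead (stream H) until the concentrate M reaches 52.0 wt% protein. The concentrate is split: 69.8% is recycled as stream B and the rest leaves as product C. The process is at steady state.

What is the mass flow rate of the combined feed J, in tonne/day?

4317 tonne/day

Overall protein balance (none leaves overhead): protein in fresh feed = protein in product, i.e. 2280×0.201 = (1−0.698)·M·0.520.
M = 458.28/(0.520×0.302) = 2918.2 tonne/day.
Recycle B = 0.698×2918.2 = 2036.9 tonne/day.
Combined feed J = 2280 + 2036.9 = 4316.9 tonne/day.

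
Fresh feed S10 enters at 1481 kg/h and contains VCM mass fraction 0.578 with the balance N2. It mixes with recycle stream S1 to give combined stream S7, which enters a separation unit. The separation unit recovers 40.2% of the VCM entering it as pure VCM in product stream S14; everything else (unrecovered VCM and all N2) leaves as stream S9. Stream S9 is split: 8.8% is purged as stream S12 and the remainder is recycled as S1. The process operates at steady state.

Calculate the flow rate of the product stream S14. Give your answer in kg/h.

VCM in S7: m_A = 1481×0.578 + (1−0.088)·(1−0.402)·m_A, so m_A = 856.02/0.4546 = 1882.9 kg/h.
Product S14 = 0.402×1882.9 = 756.93 kg/h.

756.9 kg/h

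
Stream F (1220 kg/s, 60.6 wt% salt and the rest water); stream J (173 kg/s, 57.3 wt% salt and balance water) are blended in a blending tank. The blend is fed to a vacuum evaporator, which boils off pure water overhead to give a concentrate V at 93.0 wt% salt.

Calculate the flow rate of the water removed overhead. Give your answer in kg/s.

salt entering = 1220×0.606 + 173×0.573 = 838.45 kg/s.
All salt reports to V, so V = 838.45/0.930 = 901.56 kg/s.
Total feed = 1393 kg/s; overhead = 1393 − 901.56 = 491.44 kg/s.

491.4 kg/s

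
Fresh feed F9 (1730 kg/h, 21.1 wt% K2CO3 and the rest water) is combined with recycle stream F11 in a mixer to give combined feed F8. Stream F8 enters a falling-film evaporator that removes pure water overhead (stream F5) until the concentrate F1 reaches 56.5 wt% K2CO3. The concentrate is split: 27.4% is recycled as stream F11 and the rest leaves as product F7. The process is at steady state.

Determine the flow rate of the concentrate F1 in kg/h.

889.9 kg/h

Overall K2CO3 balance (none leaves overhead): K2CO3 in fresh feed = K2CO3 in product, i.e. 1730×0.211 = (1−0.274)·F1·0.565.
F1 = 365.03/(0.565×0.726) = 889.9 kg/h.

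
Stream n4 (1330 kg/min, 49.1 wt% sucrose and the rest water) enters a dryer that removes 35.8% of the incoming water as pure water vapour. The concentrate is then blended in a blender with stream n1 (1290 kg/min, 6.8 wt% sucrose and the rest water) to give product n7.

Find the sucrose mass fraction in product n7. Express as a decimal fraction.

0.312

Vapour removed = 0.358×0.509×1330 = 242.36 kg/min; concentrate = 1087.6 kg/min.
sucrose reaching the mixer = 653.03 (from concentrate) + 1290×0.068 = 740.75 kg/min.
Product flow = 1087.6 + 1290 = 2377.6 kg/min; sucrose fraction = 0.312.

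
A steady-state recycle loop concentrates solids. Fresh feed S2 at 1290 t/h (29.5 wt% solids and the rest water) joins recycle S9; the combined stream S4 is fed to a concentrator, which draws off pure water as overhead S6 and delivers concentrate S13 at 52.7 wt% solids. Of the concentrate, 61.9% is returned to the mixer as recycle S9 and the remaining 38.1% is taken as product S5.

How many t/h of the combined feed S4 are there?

Overall solids balance (none leaves overhead): solids in fresh feed = solids in product, i.e. 1290×0.295 = (1−0.619)·S13·0.527.
S13 = 380.55/(0.527×0.381) = 1895.3 t/h.
Recycle S9 = 0.619×1895.3 = 1173.2 t/h.
Combined feed S4 = 1290 + 1173.2 = 2463.2 t/h.

2463 t/h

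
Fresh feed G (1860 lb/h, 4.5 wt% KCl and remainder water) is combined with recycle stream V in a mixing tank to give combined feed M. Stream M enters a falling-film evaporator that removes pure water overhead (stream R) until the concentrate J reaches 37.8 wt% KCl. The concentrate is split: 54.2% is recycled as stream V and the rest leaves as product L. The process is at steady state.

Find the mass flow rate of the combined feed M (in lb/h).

2122 lb/h

Overall KCl balance (none leaves overhead): KCl in fresh feed = KCl in product, i.e. 1860×0.045 = (1−0.542)·J·0.378.
J = 83.7/(0.378×0.458) = 483.47 lb/h.
Recycle V = 0.542×483.47 = 262.04 lb/h.
Combined feed M = 1860 + 262.04 = 2122 lb/h.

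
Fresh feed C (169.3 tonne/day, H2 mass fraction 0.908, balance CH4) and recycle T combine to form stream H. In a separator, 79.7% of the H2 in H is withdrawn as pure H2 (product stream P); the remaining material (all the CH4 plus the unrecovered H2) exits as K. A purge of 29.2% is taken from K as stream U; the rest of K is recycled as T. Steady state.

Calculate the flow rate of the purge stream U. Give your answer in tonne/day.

26.22 tonne/day

CH4 enters only via C and leaves only via the purge: 169.3×0.092 = 0.292×(CH4 in K), and the separator passes all CH4, so CH4 in H = CH4 in K = 53.341 tonne/day.
H2 in H: m_A = 169.3×0.908 + (1−0.292)·(1−0.797)·m_A, so m_A = 153.72/0.8563 = 179.53 tonne/day.
K = (1−0.797)×179.53 + 53.341 = 89.785 tonne/day.
Purge U = 0.292×89.785 = 26.217 tonne/day.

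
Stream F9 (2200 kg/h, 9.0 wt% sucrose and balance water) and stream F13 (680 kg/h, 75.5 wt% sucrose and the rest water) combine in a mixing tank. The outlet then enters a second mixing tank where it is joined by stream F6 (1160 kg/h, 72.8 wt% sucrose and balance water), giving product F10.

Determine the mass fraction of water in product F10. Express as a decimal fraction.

0.615

Overall, product flow = 4040 kg/h.
water in = 2200×0.910 + 680×0.245 + 1160×0.272 = 2484.1 kg/h.
water fraction in F10 = 0.615.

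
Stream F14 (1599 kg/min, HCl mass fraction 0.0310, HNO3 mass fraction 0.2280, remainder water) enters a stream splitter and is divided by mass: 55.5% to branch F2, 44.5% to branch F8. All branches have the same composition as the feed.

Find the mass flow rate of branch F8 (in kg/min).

711.6 kg/min

Branch F8 flow = 0.445×1599 = 711.56 kg/min.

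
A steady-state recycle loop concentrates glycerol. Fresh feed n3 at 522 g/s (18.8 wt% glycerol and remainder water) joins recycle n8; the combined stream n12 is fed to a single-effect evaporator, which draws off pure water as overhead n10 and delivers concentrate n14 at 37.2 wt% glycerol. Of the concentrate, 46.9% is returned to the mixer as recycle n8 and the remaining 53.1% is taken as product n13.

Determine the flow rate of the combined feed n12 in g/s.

755 g/s

Overall glycerol balance (none leaves overhead): glycerol in fresh feed = glycerol in product, i.e. 522×0.188 = (1−0.469)·n14·0.372.
n14 = 98.136/(0.372×0.531) = 496.81 g/s.
Recycle n8 = 0.469×496.81 = 233 g/s.
Combined feed n12 = 522 + 233 = 755 g/s.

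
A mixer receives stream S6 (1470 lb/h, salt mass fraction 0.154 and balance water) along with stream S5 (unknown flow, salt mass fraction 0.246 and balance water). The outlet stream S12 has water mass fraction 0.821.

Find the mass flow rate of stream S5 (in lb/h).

Let S5 be the unknown flow. Total out = 1470 + S5.
water balance: 1243.6 + 0.754·S5 = 0.821·(1470 + S5)
(0.754 − 0.821)·S5 = 0.821×1470 − 1243.6 = -36.75
S5 = -36.75 / -0.067 = 548.51 lb/h

548.5 lb/h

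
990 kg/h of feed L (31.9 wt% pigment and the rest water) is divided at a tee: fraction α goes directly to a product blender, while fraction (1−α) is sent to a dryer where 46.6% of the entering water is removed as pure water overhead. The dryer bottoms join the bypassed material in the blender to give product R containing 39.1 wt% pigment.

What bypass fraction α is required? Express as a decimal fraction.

0.420

All 990×0.319 = 315.81 kg/h of pigment reaches R, so R = 315.81/0.391 = 807.7 kg/h and vapour = 182.3 kg/h.
The evaporator receives (1−α)·990 of feed at 0.681 water and removes 0.466 of that water:
0.466×0.681×(1−α)×990 = 182.3
(1−α) = 182.3/314.17 = 0.5803;  α = 0.4197.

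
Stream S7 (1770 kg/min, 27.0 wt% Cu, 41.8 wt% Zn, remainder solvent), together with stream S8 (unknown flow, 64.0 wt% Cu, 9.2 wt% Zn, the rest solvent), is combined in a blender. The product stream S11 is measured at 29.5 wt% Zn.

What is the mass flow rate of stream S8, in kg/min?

1072 kg/min

Let S8 be the unknown flow. Total out = 1770 + S8.
Zn balance: 739.86 + 0.092·S8 = 0.295·(1770 + S8)
(0.092 − 0.295)·S8 = 0.295×1770 − 739.86 = -217.71
S8 = -217.71 / -0.203 = 1072.5 kg/min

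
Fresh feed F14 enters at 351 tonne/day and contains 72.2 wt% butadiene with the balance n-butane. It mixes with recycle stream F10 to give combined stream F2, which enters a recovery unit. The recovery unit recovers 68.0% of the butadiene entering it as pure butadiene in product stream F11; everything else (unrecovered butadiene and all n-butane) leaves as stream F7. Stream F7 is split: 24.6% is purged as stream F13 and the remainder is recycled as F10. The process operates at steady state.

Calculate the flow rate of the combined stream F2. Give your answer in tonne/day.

730.7 tonne/day

n-butane enters only via F14 and leaves only via the purge: 351×0.278 = 0.246×(n-butane in F7), and the recovery unit passes all n-butane, so n-butane in F2 = n-butane in F7 = 396.66 tonne/day.
butadiene in F2: m_A = 351×0.722 + (1−0.246)·(1−0.680)·m_A, so m_A = 253.42/0.7587 = 334.01 tonne/day.
F2 = 334.01 + 396.66 = 730.67 tonne/day.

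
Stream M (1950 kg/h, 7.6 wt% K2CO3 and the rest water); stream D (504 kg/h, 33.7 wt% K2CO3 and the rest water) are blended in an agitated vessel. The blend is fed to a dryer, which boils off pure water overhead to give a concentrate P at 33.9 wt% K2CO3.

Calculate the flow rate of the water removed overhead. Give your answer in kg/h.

1516 kg/h

K2CO3 entering = 1950×0.076 + 504×0.337 = 318.05 kg/h.
All K2CO3 reports to P, so P = 318.05/0.339 = 938.19 kg/h.
Total feed = 2454 kg/h; overhead = 2454 − 938.19 = 1515.8 kg/h.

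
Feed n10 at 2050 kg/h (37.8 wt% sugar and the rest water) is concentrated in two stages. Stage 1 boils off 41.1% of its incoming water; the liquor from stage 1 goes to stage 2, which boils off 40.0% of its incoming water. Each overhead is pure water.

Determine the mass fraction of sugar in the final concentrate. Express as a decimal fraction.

water in feed = 2050×0.622 = 1275.1 kg/h.
After stage 1: water left = (1−0.411)×1275.1 = 751.03; stream total = 1525.9 kg/h.
After stage 2: water left = (1−0.400)×751.03 = 450.62; final concentrate = 1225.5 kg/h.
sugar fraction = 774.9/1225.5 = 0.632.

0.632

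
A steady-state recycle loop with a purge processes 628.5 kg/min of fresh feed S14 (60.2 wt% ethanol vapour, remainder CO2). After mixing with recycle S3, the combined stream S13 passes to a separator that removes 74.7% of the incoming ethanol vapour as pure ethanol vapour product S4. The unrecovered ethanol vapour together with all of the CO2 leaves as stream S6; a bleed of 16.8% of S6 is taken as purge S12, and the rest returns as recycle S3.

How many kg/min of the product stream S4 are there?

ethanol vapour in S13: m_A = 628.5×0.602 + (1−0.168)·(1−0.747)·m_A, so m_A = 378.36/0.7895 = 479.23 kg/min.
Product S4 = 0.747×479.23 = 357.99 kg/min.

358 kg/min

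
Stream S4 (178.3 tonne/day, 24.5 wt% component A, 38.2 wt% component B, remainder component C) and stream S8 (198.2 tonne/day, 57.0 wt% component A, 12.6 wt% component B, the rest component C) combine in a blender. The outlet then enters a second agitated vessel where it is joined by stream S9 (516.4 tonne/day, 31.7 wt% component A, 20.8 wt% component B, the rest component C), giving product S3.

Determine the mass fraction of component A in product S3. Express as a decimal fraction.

Overall, product flow = 892.9 tonne/day.
component A in = 178.3×0.245 + 198.2×0.570 + 516.4×0.317 = 320.36 tonne/day.
component A fraction in S3 = 0.359.

0.359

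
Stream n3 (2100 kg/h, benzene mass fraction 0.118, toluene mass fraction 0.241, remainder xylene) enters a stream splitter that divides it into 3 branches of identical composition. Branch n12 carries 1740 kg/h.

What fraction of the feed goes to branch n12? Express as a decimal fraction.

Fraction to n12 = 1740/2100 = 0.8286.

0.829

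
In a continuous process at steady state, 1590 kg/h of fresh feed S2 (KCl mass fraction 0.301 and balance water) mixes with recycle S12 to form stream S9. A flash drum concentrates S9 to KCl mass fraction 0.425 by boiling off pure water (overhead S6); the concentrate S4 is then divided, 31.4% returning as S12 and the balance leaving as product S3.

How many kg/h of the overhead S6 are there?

Overall KCl balance (none leaves overhead): KCl in fresh feed = KCl in product, i.e. 1590×0.301 = (1−0.314)·S4·0.425.
S4 = 478.59/(0.425×0.686) = 1641.5 kg/h.
Recycle S12 = 0.314×1641.5 = 515.44 kg/h.
Combined feed S9 = 1590 + 515.44 = 2105.4 kg/h.
Overhead S6 = S9 − S4 = 2105.4 − 1641.5 = 463.91 kg/h.

463.9 kg/h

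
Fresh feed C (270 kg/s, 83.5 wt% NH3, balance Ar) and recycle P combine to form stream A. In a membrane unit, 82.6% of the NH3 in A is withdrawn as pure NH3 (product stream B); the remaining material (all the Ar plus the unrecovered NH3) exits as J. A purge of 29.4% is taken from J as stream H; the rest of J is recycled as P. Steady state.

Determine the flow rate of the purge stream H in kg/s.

Ar enters only via C and leaves only via the purge: 270×0.165 = 0.294×(Ar in J), and the membrane unit passes all Ar, so Ar in A = Ar in J = 151.53 kg/s.
NH3 in A: m_A = 270×0.835 + (1−0.294)·(1−0.826)·m_A, so m_A = 225.45/0.8772 = 257.02 kg/s.
J = (1−0.826)×257.02 + 151.53 = 196.25 kg/s.
Purge H = 0.294×196.25 = 57.698 kg/s.

57.7 kg/s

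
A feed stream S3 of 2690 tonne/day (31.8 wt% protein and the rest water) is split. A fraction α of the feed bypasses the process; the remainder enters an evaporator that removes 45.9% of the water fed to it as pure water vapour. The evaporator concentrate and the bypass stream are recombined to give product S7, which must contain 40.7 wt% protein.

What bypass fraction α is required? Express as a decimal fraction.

0.301

All 2690×0.318 = 855.42 tonne/day of protein reaches S7, so S7 = 855.42/0.407 = 2101.8 tonne/day and vapour = 588.23 tonne/day.
The evaporator receives (1−α)·2690 of feed at 0.682 water and removes 0.459 of that water:
0.459×0.682×(1−α)×2690 = 588.23
(1−α) = 588.23/842.07 = 0.6986;  α = 0.3014.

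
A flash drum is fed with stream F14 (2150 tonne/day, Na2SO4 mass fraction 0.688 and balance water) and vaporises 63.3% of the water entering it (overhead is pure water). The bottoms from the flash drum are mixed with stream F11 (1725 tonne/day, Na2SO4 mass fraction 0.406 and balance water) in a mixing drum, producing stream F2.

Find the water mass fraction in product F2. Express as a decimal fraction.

Vapour removed = 0.633×0.312×2150 = 424.62 tonne/day; concentrate = 1725.4 tonne/day.
water reaching the mixer = 246.18 (from concentrate) + 1725×0.594 = 1270.8 tonne/day.
Product flow = 1725.4 + 1725 = 3450.4 tonne/day; water fraction = 0.368.

0.368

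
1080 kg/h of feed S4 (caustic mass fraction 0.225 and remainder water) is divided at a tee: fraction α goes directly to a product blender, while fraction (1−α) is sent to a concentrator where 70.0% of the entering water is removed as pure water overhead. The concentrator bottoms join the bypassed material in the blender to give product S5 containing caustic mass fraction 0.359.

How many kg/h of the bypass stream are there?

All 1080×0.225 = 243 kg/h of caustic reaches S5, so S5 = 243/0.359 = 676.88 kg/h and vapour = 403.12 kg/h.
The evaporator receives (1−α)·1080 of feed at 0.775 water and removes 0.700 of that water:
0.700×0.775×(1−α)×1080 = 403.12
(1−α) = 403.12/585.9 = 0.6880;  α = 0.3120.
Bypass flow = 0.3120×1080 = 336.92 kg/h.

336.9 kg/h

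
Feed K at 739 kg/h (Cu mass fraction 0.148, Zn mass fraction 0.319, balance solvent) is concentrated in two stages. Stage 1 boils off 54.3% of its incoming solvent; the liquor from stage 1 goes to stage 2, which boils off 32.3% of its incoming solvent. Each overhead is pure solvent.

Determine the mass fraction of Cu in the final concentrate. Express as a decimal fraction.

0.234

solvent in feed = 739×0.533 = 393.89 kg/h.
After stage 1: solvent left = (1−0.543)×393.89 = 180.01; stream total = 525.12 kg/h.
After stage 2: solvent left = (1−0.323)×180.01 = 121.86; final concentrate = 466.98 kg/h.
Cu fraction = 109.37/466.98 = 0.234.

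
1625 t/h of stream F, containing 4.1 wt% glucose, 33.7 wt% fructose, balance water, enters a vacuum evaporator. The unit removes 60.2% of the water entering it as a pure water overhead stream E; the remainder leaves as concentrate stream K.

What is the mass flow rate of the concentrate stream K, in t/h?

1017 t/h

water entering = 1625×0.622 = 1010.8 t/h; overhead removed = 0.602×1010.8 = 608.47 t/h.
Concentrate = 1625 − 608.47 = 1016.5 t/h.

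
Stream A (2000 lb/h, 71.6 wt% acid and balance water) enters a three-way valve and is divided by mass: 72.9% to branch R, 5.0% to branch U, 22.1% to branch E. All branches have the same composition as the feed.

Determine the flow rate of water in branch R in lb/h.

Branch R total = 0.729×2000 = 1458 lb/h.
water in R = 0.284×1458 = 414.07 lb/h.

414.1 lb/h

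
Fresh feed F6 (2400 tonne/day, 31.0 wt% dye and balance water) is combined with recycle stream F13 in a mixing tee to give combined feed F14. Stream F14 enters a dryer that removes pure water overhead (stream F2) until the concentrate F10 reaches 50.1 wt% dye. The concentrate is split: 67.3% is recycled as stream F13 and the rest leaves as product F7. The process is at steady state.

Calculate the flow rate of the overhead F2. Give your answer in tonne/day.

915 tonne/day

Overall dye balance (none leaves overhead): dye in fresh feed = dye in product, i.e. 2400×0.310 = (1−0.673)·F10·0.501.
F10 = 744/(0.501×0.327) = 4541.4 tonne/day.
Recycle F13 = 0.673×4541.4 = 3056.3 tonne/day.
Combined feed F14 = 2400 + 3056.3 = 5456.3 tonne/day.
Overhead F2 = F14 − F10 = 5456.3 − 4541.4 = 914.97 tonne/day.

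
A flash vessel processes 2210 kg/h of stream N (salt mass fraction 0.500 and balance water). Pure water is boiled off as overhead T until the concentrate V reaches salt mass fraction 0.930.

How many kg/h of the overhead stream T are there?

salt is conserved: 2210×0.500 = 1105 kg/h all reports to the concentrate.
Concentrate = 1105/(target fraction) = 1188.2 kg/h.
Overhead = 2210 − 1188.2 = 1021.8 kg/h.

1022 kg/h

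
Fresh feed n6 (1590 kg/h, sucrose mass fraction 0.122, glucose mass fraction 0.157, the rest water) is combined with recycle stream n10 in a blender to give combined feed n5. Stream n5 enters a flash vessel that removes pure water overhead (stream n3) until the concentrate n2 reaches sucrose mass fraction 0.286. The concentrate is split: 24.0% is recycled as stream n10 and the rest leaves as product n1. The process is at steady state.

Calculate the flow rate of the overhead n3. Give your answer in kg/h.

911.7 kg/h

Overall sucrose balance (none leaves overhead): sucrose in fresh feed = sucrose in product, i.e. 1590×0.122 = (1−0.240)·n2·0.286.
n2 = 193.98/(0.286×0.760) = 892.44 kg/h.
Recycle n10 = 0.240×892.44 = 214.18 kg/h.
Combined feed n5 = 1590 + 214.18 = 1804.2 kg/h.
Overhead n3 = n5 − n2 = 1804.2 − 892.44 = 911.75 kg/h.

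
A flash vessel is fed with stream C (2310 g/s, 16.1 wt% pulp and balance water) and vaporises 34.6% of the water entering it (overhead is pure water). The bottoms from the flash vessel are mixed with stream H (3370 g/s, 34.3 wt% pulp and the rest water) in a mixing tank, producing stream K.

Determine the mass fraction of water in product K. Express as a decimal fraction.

Vapour removed = 0.346×0.839×2310 = 670.58 g/s; concentrate = 1639.4 g/s.
water reaching the mixer = 1267.5 (from concentrate) + 3370×0.657 = 3481.6 g/s.
Product flow = 1639.4 + 3370 = 5009.4 g/s; water fraction = 0.695.

0.695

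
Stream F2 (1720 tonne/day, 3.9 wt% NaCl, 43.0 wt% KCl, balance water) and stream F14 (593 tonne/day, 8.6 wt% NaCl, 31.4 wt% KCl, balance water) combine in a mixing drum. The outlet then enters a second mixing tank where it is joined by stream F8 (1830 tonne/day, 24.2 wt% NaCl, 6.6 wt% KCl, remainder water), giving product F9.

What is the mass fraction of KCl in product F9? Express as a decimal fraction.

Overall, product flow = 4143 tonne/day.
KCl in = 1720×0.430 + 593×0.314 + 1830×0.066 = 1046.6 tonne/day.
KCl fraction in F9 = 0.253.

0.253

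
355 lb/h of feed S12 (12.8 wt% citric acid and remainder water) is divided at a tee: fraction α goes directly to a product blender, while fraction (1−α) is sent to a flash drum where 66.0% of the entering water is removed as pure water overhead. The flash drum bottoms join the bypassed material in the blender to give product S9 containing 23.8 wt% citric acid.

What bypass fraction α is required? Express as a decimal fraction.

All 355×0.128 = 45.44 lb/h of citric acid reaches S9, so S9 = 45.44/0.238 = 190.92 lb/h and vapour = 164.08 lb/h.
The evaporator receives (1−α)·355 of feed at 0.872 water and removes 0.660 of that water:
0.660×0.872×(1−α)×355 = 164.08
(1−α) = 164.08/204.31 = 0.8031;  α = 0.1969.

0.197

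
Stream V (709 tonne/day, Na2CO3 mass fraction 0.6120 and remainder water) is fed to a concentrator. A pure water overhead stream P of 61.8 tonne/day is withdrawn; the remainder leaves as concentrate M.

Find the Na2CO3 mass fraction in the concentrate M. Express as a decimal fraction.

0.6704

Na2CO3 is not removed: 709×0.612 = 433.91 tonne/day of Na2CO3 enters M.
Concentrate = 709 − 61.8 = 647.2 tonne/day.
Mass fraction = 433.91/647.2 = 0.6704.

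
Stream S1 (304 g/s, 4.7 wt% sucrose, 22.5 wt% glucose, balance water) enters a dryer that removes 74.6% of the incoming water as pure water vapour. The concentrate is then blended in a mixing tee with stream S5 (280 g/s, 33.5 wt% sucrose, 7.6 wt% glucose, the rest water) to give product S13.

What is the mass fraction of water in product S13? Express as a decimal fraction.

Vapour removed = 0.746×0.728×304 = 165.1 g/s; concentrate = 138.9 g/s.
water reaching the mixer = 56.213 (from concentrate) + 280×0.589 = 221.13 g/s.
Product flow = 138.9 + 280 = 418.9 g/s; water fraction = 0.5279.

0.5279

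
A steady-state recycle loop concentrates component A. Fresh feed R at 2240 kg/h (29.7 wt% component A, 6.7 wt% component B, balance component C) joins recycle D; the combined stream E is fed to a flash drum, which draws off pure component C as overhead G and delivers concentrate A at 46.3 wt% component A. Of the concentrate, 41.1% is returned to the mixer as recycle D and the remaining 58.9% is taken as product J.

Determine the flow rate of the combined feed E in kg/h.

Overall component A balance (none leaves overhead): component A in fresh feed = component A in product, i.e. 2240×0.297 = (1−0.411)·A·0.463.
A = 665.28/(0.463×0.589) = 2439.5 kg/h.
Recycle D = 0.411×2439.5 = 1002.7 kg/h.
Combined feed E = 2240 + 1002.7 = 3242.7 kg/h.

3243 kg/h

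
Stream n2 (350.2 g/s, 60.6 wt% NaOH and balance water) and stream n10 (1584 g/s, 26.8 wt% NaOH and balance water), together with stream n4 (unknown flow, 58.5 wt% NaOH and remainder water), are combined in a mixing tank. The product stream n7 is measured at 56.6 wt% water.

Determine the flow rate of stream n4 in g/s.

1342 g/s

Let n4 be the unknown flow. Total out = 1934.2 + n4.
water balance: 1297.5 + 0.415·n4 = 0.566·(1934.2 + n4)
(0.415 − 0.566)·n4 = 0.566×1934.2 − 1297.5 = -202.71
n4 = -202.71 / -0.151 = 1342.4 g/s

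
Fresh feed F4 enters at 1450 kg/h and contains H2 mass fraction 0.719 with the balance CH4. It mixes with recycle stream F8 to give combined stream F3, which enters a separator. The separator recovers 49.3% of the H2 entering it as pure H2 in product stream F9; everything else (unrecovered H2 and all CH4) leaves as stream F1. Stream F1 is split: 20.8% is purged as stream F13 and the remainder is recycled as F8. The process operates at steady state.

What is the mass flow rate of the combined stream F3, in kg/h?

CH4 enters only via F4 and leaves only via the purge: 1450×0.281 = 0.208×(CH4 in F1), and the separator passes all CH4, so CH4 in F3 = CH4 in F1 = 1958.9 kg/h.
H2 in F3: m_A = 1450×0.719 + (1−0.208)·(1−0.493)·m_A, so m_A = 1042.5/0.5985 = 1742.1 kg/h.
F3 = 1742.1 + 1958.9 = 3701 kg/h.

3701 kg/h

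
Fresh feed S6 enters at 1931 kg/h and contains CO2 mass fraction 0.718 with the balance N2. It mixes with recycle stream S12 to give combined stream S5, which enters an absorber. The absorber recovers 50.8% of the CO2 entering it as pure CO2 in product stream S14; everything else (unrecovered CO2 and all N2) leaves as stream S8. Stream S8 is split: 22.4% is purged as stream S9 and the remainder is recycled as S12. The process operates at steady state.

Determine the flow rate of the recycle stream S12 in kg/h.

N2 enters only via S6 and leaves only via the purge: 1931×0.282 = 0.224×(N2 in S8), and the absorber passes all N2, so N2 in S5 = N2 in S8 = 2431 kg/h.
CO2 in S5: m_A = 1931×0.718 + (1−0.224)·(1−0.508)·m_A, so m_A = 1386.5/0.6182 = 2242.7 kg/h.
S8 = (1−0.508)×2242.7 + 2431 = 3534.4 kg/h.
Recycle S12 = (1−0.224)×3534.4 = 2742.7 kg/h.

2743 kg/h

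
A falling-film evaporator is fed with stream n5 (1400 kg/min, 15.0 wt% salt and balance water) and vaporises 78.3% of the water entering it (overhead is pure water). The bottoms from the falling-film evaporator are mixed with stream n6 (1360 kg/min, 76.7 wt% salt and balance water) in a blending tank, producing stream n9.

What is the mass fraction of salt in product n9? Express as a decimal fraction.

Vapour removed = 0.783×0.850×1400 = 931.77 kg/min; concentrate = 468.23 kg/min.
salt reaching the mixer = 210 (from concentrate) + 1360×0.767 = 1253.1 kg/min.
Product flow = 468.23 + 1360 = 1828.2 kg/min; salt fraction = 0.685.

0.685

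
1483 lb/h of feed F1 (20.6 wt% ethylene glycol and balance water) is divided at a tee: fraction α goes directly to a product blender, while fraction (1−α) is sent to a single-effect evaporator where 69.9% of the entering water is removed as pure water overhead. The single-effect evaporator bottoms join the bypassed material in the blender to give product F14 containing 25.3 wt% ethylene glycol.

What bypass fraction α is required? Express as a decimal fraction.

All 1483×0.206 = 305.5 lb/h of ethylene glycol reaches F14, so F14 = 305.5/0.253 = 1207.5 lb/h and vapour = 275.5 lb/h.
The evaporator receives (1−α)·1483 of feed at 0.794 water and removes 0.699 of that water:
0.699×0.794×(1−α)×1483 = 275.5
(1−α) = 275.5/823.07 = 0.3347;  α = 0.6653.

0.665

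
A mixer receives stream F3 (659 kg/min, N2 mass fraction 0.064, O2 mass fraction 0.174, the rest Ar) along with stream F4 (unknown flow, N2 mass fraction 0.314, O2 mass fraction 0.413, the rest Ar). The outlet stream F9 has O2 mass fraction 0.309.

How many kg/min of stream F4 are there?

855.4 kg/min

Let F4 be the unknown flow. Total out = 659 + F4.
O2 balance: 114.67 + 0.413·F4 = 0.309·(659 + F4)
(0.413 − 0.309)·F4 = 0.309×659 − 114.67 = 88.965
F4 = 88.965 / 0.104 = 855.43 kg/min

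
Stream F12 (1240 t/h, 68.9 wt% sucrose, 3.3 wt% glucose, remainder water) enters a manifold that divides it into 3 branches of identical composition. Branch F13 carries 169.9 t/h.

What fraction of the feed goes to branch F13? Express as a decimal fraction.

Fraction to F13 = 169.9/1240 = 0.1370.

0.137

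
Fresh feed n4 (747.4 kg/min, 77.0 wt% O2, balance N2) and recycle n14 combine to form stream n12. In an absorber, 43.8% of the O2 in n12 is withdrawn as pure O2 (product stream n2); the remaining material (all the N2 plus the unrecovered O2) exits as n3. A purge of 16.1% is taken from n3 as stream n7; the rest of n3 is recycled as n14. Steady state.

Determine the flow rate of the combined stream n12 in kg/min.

2157 kg/min

N2 enters only via n4 and leaves only via the purge: 747.4×0.230 = 0.161×(N2 in n3), and the absorber passes all N2, so N2 in n12 = N2 in n3 = 1067.7 kg/min.
O2 in n12: m_A = 747.4×0.770 + (1−0.161)·(1−0.438)·m_A, so m_A = 575.5/0.5285 = 1089 kg/min.
n12 = 1089 + 1067.7 = 2156.7 kg/min.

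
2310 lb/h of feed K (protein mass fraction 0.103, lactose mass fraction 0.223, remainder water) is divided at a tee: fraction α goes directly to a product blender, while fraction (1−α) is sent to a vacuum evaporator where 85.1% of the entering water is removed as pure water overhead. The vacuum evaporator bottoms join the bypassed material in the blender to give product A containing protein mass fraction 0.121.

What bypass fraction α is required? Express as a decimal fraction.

0.741

All 2310×0.103 = 237.93 lb/h of protein reaches A, so A = 237.93/0.121 = 1966.4 lb/h and vapour = 343.64 lb/h.
The evaporator receives (1−α)·2310 of feed at 0.674 water and removes 0.851 of that water:
0.851×0.674×(1−α)×2310 = 343.64
(1−α) = 343.64/1325 = 0.2594;  α = 0.7406.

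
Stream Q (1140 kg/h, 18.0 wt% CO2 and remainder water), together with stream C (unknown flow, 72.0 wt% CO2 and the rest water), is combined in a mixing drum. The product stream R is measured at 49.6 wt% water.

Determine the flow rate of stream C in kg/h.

Let C be the unknown flow. Total out = 1140 + C.
water balance: 934.8 + 0.280·C = 0.496·(1140 + C)
(0.280 − 0.496)·C = 0.496×1140 − 934.8 = -369.36
C = -369.36 / -0.216 = 1710 kg/h

1710 kg/h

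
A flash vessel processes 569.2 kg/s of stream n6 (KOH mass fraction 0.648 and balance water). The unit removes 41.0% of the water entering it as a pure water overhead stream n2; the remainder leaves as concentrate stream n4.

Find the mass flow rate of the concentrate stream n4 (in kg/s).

water entering = 569.2×0.352 = 200.36 kg/s; overhead removed = 0.410×200.36 = 82.147 kg/s.
Concentrate = 569.2 − 82.147 = 487.05 kg/s.

487.1 kg/s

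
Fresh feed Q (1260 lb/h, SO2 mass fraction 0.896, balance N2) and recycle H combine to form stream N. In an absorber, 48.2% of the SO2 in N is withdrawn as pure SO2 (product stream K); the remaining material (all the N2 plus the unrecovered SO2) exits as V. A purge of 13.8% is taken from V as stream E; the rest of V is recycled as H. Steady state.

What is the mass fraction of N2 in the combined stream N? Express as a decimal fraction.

N2 enters only via Q and leaves only via the purge: 1260×0.104 = 0.138×(N2 in V), and the absorber passes all N2, so N2 in N = N2 in V = 949.57 lb/h.
SO2 in N: m_A = 1260×0.896 + (1−0.138)·(1−0.482)·m_A, so m_A = 1129/0.5535 = 2039.7 lb/h.
N = 2039.7 + 949.57 = 2989.3 lb/h.
N2 fraction in N = 949.57/2989.3 = 0.318.

0.318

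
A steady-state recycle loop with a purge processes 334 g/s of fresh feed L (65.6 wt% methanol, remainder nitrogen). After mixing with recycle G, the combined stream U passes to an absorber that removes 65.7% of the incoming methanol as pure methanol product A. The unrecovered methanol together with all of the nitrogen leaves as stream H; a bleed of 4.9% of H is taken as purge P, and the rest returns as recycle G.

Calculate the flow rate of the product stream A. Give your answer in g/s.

213.6 g/s

methanol in U: m_A = 334×0.656 + (1−0.049)·(1−0.657)·m_A, so m_A = 219.1/0.6738 = 325.17 g/s.
Product A = 0.657×325.17 = 213.64 g/s.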